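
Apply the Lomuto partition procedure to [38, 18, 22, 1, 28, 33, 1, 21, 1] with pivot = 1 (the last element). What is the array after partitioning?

Lomuto partition with pivot = 1:

Initial array: [38, 18, 22, 1, 28, 33, 1, 21, 1]

arr[0]=38 > 1: no swap
arr[1]=18 > 1: no swap
arr[2]=22 > 1: no swap
arr[3]=1 <= 1: swap with position 0, array becomes [1, 18, 22, 38, 28, 33, 1, 21, 1]
arr[4]=28 > 1: no swap
arr[5]=33 > 1: no swap
arr[6]=1 <= 1: swap with position 1, array becomes [1, 1, 22, 38, 28, 33, 18, 21, 1]
arr[7]=21 > 1: no swap

Place pivot at position 2: [1, 1, 1, 38, 28, 33, 18, 21, 22]
Pivot position: 2

After partitioning with pivot 1, the array becomes [1, 1, 1, 38, 28, 33, 18, 21, 22]. The pivot is placed at index 2. All elements to the left of the pivot are <= 1, and all elements to the right are > 1.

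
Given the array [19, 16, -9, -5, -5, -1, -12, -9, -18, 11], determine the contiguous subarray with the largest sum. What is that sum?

Using Kadane's algorithm on [19, 16, -9, -5, -5, -1, -12, -9, -18, 11]:

Scanning through the array:
Position 1 (value 16): max_ending_here = 35, max_so_far = 35
Position 2 (value -9): max_ending_here = 26, max_so_far = 35
Position 3 (value -5): max_ending_here = 21, max_so_far = 35
Position 4 (value -5): max_ending_here = 16, max_so_far = 35
Position 5 (value -1): max_ending_here = 15, max_so_far = 35
Position 6 (value -12): max_ending_here = 3, max_so_far = 35
Position 7 (value -9): max_ending_here = -6, max_so_far = 35
Position 8 (value -18): max_ending_here = -18, max_so_far = 35
Position 9 (value 11): max_ending_here = 11, max_so_far = 35

Maximum subarray: [19, 16]
Maximum sum: 35

The maximum subarray is [19, 16] with sum 35. This subarray runs from index 0 to index 1.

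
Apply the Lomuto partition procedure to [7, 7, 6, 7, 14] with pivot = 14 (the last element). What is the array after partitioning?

Lomuto partition with pivot = 14:

Initial array: [7, 7, 6, 7, 14]

arr[0]=7 <= 14: swap with position 0, array becomes [7, 7, 6, 7, 14]
arr[1]=7 <= 14: swap with position 1, array becomes [7, 7, 6, 7, 14]
arr[2]=6 <= 14: swap with position 2, array becomes [7, 7, 6, 7, 14]
arr[3]=7 <= 14: swap with position 3, array becomes [7, 7, 6, 7, 14]

Place pivot at position 4: [7, 7, 6, 7, 14]
Pivot position: 4

After partitioning with pivot 14, the array becomes [7, 7, 6, 7, 14]. The pivot is placed at index 4. All elements to the left of the pivot are <= 14, and all elements to the right are > 14.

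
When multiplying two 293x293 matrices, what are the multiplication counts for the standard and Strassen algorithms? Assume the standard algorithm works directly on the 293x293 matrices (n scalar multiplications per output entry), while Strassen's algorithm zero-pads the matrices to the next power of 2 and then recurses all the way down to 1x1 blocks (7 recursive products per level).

Matrix multiplication for 293x293 matrices:

Strassen's algorithm requires power-of-2 dimensions. Pad 293x293 to 512x512 (next power of 2).

Standard algorithm: 293^3 = 25153757 multiplications
Strassen's algorithm: 7^(log2(512)) = 7^9 = 40353607 multiplications
Difference: 25153757 - 40353607 = -15199850 (Strassen uses MORE here due to padding overhead — for small or just-over-power-of-2 n, padding can outweigh the per-level savings)

Standard: 25153757 multiplications (293^3). Strassen: 40353607 multiplications (7^9, after padding to 512x512). Strassen reduces 8 recursive multiplications to 7 at each level.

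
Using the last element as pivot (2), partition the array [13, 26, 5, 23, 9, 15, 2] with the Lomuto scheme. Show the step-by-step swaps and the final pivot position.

Lomuto partition with pivot = 2:

Initial array: [13, 26, 5, 23, 9, 15, 2]

arr[0]=13 > 2: no swap
arr[1]=26 > 2: no swap
arr[2]=5 > 2: no swap
arr[3]=23 > 2: no swap
arr[4]=9 > 2: no swap
arr[5]=15 > 2: no swap

Place pivot at position 0: [2, 26, 5, 23, 9, 15, 13]
Pivot position: 0

After partitioning with pivot 2, the array becomes [2, 26, 5, 23, 9, 15, 13]. The pivot is placed at index 0. All elements to the left of the pivot are <= 2, and all elements to the right are > 2.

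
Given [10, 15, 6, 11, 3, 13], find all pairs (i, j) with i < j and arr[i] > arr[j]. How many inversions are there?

Finding inversions in [10, 15, 6, 11, 3, 13]:

(0, 2): arr[0]=10 > arr[2]=6
(0, 4): arr[0]=10 > arr[4]=3
(1, 2): arr[1]=15 > arr[2]=6
(1, 3): arr[1]=15 > arr[3]=11
(1, 4): arr[1]=15 > arr[4]=3
(1, 5): arr[1]=15 > arr[5]=13
(2, 4): arr[2]=6 > arr[4]=3
(3, 4): arr[3]=11 > arr[4]=3

Total inversions: 8

The array has 8 inversion(s): (0,2), (0,4), (1,2), (1,3), (1,4), (1,5), (2,4), (3,4). Each pair (i,j) satisfies i < j and arr[i] > arr[j].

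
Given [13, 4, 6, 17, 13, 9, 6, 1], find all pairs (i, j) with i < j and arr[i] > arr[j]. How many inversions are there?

Finding inversions in [13, 4, 6, 17, 13, 9, 6, 1]:

(0, 1): arr[0]=13 > arr[1]=4
(0, 2): arr[0]=13 > arr[2]=6
(0, 5): arr[0]=13 > arr[5]=9
(0, 6): arr[0]=13 > arr[6]=6
(0, 7): arr[0]=13 > arr[7]=1
(1, 7): arr[1]=4 > arr[7]=1
(2, 7): arr[2]=6 > arr[7]=1
(3, 4): arr[3]=17 > arr[4]=13
(3, 5): arr[3]=17 > arr[5]=9
(3, 6): arr[3]=17 > arr[6]=6
(3, 7): arr[3]=17 > arr[7]=1
(4, 5): arr[4]=13 > arr[5]=9
(4, 6): arr[4]=13 > arr[6]=6
(4, 7): arr[4]=13 > arr[7]=1
(5, 6): arr[5]=9 > arr[6]=6
(5, 7): arr[5]=9 > arr[7]=1
(6, 7): arr[6]=6 > arr[7]=1

Total inversions: 17

The array has 17 inversion(s): (0,1), (0,2), (0,5), (0,6), (0,7), (1,7), (2,7), (3,4), (3,5), (3,6), (3,7), (4,5), (4,6), (4,7), (5,6), (5,7), (6,7). Each pair (i,j) satisfies i < j and arr[i] > arr[j].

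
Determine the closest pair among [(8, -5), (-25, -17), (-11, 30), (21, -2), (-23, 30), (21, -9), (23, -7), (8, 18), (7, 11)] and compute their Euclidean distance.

Computing all pairwise distances among 9 points:

d((8, -5), (-25, -17)) = 35.1141
d((8, -5), (-11, 30)) = 39.8246
d((8, -5), (21, -2)) = 13.3417
d((8, -5), (-23, 30)) = 46.7547
d((8, -5), (21, -9)) = 13.6015
d((8, -5), (23, -7)) = 15.1327
d((8, -5), (8, 18)) = 23.0
d((8, -5), (7, 11)) = 16.0312
d((-25, -17), (-11, 30)) = 49.0408
d((-25, -17), (21, -2)) = 48.3839
d((-25, -17), (-23, 30)) = 47.0425
d((-25, -17), (21, -9)) = 46.6905
d((-25, -17), (23, -7)) = 49.0306
d((-25, -17), (8, 18)) = 48.1041
d((-25, -17), (7, 11)) = 42.5206
d((-11, 30), (21, -2)) = 45.2548
d((-11, 30), (-23, 30)) = 12.0
d((-11, 30), (21, -9)) = 50.448
d((-11, 30), (23, -7)) = 50.2494
d((-11, 30), (8, 18)) = 22.4722
d((-11, 30), (7, 11)) = 26.1725
d((21, -2), (-23, 30)) = 54.4059
d((21, -2), (21, -9)) = 7.0
d((21, -2), (23, -7)) = 5.3852
d((21, -2), (8, 18)) = 23.8537
d((21, -2), (7, 11)) = 19.105
d((-23, 30), (21, -9)) = 58.7963
d((-23, 30), (23, -7)) = 59.0339
d((-23, 30), (8, 18)) = 33.2415
d((-23, 30), (7, 11)) = 35.5106
d((21, -9), (23, -7)) = 2.8284 <-- minimum
d((21, -9), (8, 18)) = 29.9666
d((21, -9), (7, 11)) = 24.4131
d((23, -7), (8, 18)) = 29.1548
d((23, -7), (7, 11)) = 24.0832
d((8, 18), (7, 11)) = 7.0711

Closest pair: (21, -9) and (23, -7) with distance 2.8284

The closest pair is (21, -9) and (23, -7) with Euclidean distance 2.8284. For 9 points, brute-force pairwise comparison is shown above. For large n, the divide-and-conquer algorithm (sort by x, recurse on halves, check the dividing strip) achieves O(n log n).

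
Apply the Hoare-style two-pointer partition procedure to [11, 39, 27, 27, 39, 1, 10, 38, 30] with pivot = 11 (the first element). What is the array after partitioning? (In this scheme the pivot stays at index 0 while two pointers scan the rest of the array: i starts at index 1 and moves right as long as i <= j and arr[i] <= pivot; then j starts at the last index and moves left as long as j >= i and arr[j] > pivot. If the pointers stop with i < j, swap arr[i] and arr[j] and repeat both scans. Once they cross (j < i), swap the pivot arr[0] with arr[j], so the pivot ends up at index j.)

Hoare-style two-pointer partition with pivot = 11:

Initial array: [11, 39, 27, 27, 39, 1, 10, 38, 30]

Pointers start at i = 1, j = 8.
i stops at index 1 (arr[1]=39 > 11), j stops at index 6 (arr[6]=10 <= 11): swap arr[1] and arr[6], array becomes [11, 10, 27, 27, 39, 1, 39, 38, 30]
i stops at index 2 (arr[2]=27 > 11), j stops at index 5 (arr[5]=1 <= 11): swap arr[2] and arr[5], array becomes [11, 10, 1, 27, 39, 27, 39, 38, 30]
i ends at 3, j ends at 2: the pointers have crossed (j < i), so scanning stops.

Swap pivot arr[0] with arr[2] to place pivot at position 2: [1, 10, 11, 27, 39, 27, 39, 38, 30]
Pivot position: 2

After partitioning with pivot 11, the array becomes [1, 10, 11, 27, 39, 27, 39, 38, 30]. The pivot is placed at index 2. All elements to the left of the pivot are <= 11, and all elements to the right are > 11.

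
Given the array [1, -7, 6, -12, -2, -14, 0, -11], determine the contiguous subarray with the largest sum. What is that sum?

Using Kadane's algorithm on [1, -7, 6, -12, -2, -14, 0, -11]:

Scanning through the array:
Position 1 (value -7): max_ending_here = -6, max_so_far = 1
Position 2 (value 6): max_ending_here = 6, max_so_far = 6
Position 3 (value -12): max_ending_here = -6, max_so_far = 6
Position 4 (value -2): max_ending_here = -2, max_so_far = 6
Position 5 (value -14): max_ending_here = -14, max_so_far = 6
Position 6 (value 0): max_ending_here = 0, max_so_far = 6
Position 7 (value -11): max_ending_here = -11, max_so_far = 6

Maximum subarray: [6]
Maximum sum: 6

The maximum subarray is [6] with sum 6. This subarray runs from index 2 to index 2.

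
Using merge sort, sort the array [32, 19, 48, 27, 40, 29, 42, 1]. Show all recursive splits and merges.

Merge sort trace:

Split: [32, 19, 48, 27, 40, 29, 42, 1] -> [32, 19, 48, 27] and [40, 29, 42, 1]
  Split: [32, 19, 48, 27] -> [32, 19] and [48, 27]
    Split: [32, 19] -> [32] and [19]
    Merge: [32] + [19] -> [19, 32]
    Split: [48, 27] -> [48] and [27]
    Merge: [48] + [27] -> [27, 48]
  Merge: [19, 32] + [27, 48] -> [19, 27, 32, 48]
  Split: [40, 29, 42, 1] -> [40, 29] and [42, 1]
    Split: [40, 29] -> [40] and [29]
    Merge: [40] + [29] -> [29, 40]
    Split: [42, 1] -> [42] and [1]
    Merge: [42] + [1] -> [1, 42]
  Merge: [29, 40] + [1, 42] -> [1, 29, 40, 42]
Merge: [19, 27, 32, 48] + [1, 29, 40, 42] -> [1, 19, 27, 29, 32, 40, 42, 48]

Final sorted array: [1, 19, 27, 29, 32, 40, 42, 48]

The merge sort proceeds by recursively splitting the array and merging sorted halves.
After all merges, the sorted array is [1, 19, 27, 29, 32, 40, 42, 48].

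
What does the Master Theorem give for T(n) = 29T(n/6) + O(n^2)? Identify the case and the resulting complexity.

Master Theorem for T(n) = 29T(n/6) + O(n^2):

a = 29, b = 6, c = 2
log_b(a) = log_6(29) = 1.8793

Case 3: c = 2 > log_6(29) = 1.8793
T(n) = O(n^2) = O(n^2)

For T(n) = 29T(n/6) + O(n^2): log_6(29) = 1.8793. This is Case 3 of the Master Theorem (c > log_b(a), work dominated by root), giving O(n^2).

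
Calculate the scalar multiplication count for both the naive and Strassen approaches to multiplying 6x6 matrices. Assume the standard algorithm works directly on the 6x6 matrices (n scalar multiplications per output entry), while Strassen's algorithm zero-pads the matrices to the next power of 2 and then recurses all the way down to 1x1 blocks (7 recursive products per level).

Matrix multiplication for 6x6 matrices:

Strassen's algorithm requires power-of-2 dimensions. Pad 6x6 to 8x8 (next power of 2).

Standard algorithm: 6^3 = 216 multiplications
Strassen's algorithm: 7^(log2(8)) = 7^3 = 343 multiplications
Difference: 216 - 343 = -127 (Strassen uses MORE here due to padding overhead — for small or just-over-power-of-2 n, padding can outweigh the per-level savings)

Standard: 216 multiplications (6^3). Strassen: 343 multiplications (7^3, after padding to 8x8). Strassen reduces 8 recursive multiplications to 7 at each level.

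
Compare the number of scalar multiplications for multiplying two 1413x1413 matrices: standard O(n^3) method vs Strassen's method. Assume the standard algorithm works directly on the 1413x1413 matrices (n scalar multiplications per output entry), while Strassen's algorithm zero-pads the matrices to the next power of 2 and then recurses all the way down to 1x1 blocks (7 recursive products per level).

Matrix multiplication for 1413x1413 matrices:

Strassen's algorithm requires power-of-2 dimensions. Pad 1413x1413 to 2048x2048 (next power of 2).

Standard algorithm: 1413^3 = 2821151997 multiplications
Strassen's algorithm: 7^(log2(2048)) = 7^11 = 1977326743 multiplications
Savings: 2821151997 - 1977326743 = 843825254 multiplications

Standard: 2821151997 multiplications (1413^3). Strassen: 1977326743 multiplications (7^11, after padding to 2048x2048). Strassen reduces 8 recursive multiplications to 7 at each level.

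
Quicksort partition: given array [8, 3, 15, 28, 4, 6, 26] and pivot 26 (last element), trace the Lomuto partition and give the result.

Lomuto partition with pivot = 26:

Initial array: [8, 3, 15, 28, 4, 6, 26]

arr[0]=8 <= 26: swap with position 0, array becomes [8, 3, 15, 28, 4, 6, 26]
arr[1]=3 <= 26: swap with position 1, array becomes [8, 3, 15, 28, 4, 6, 26]
arr[2]=15 <= 26: swap with position 2, array becomes [8, 3, 15, 28, 4, 6, 26]
arr[3]=28 > 26: no swap
arr[4]=4 <= 26: swap with position 3, array becomes [8, 3, 15, 4, 28, 6, 26]
arr[5]=6 <= 26: swap with position 4, array becomes [8, 3, 15, 4, 6, 28, 26]

Place pivot at position 5: [8, 3, 15, 4, 6, 26, 28]
Pivot position: 5

After partitioning with pivot 26, the array becomes [8, 3, 15, 4, 6, 26, 28]. The pivot is placed at index 5. All elements to the left of the pivot are <= 26, and all elements to the right are > 26.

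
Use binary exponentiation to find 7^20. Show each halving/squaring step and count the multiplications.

Computing 7^20 by squaring (build up from 7^1; each line after the first costs one multiplication):

7^1 = 7
7^2 = (7^1)^2 = 7^2 = 49
7^4 = (7^2)^2 = 49^2 = 2401
7^5 = 7 * 7^4 = 7 * 2401 = 16807
7^10 = (7^5)^2 = 16807^2 = 282475249
7^20 = (7^10)^2 = 282475249^2 = 79792266297612001

Result: 79792266297612001
Multiplications needed: 5 (5 lines after 7^1)

7^20 = 79792266297612001. Using exponentiation by squaring, this requires 5 multiplications. The key idea: if the exponent is even, square the half-power; if odd, multiply by the base once.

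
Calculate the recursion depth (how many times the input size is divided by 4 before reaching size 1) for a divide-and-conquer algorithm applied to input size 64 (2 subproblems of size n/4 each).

For divide and conquer with division factor 4:

Problem sizes at each level:
Level 0: 64
Level 1: 16
Level 2: 4
Level 3: 1

The root is level 0 and the size-1 base case is level 3 (the tree spans levels 0 through 3, i.e. 4 levels counting the root), so the depth is the number of divisions: log_4(64) = 3

The recursion tree depth is log_4(64) = 3. At each level, the problem size is divided by 4, so it takes 3 divisions to reduce to a base case of size 1. The algorithm makes 2 recursive calls at each level.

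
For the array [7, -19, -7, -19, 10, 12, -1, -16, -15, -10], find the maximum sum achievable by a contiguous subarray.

Using Kadane's algorithm on [7, -19, -7, -19, 10, 12, -1, -16, -15, -10]:

Scanning through the array:
Position 1 (value -19): max_ending_here = -12, max_so_far = 7
Position 2 (value -7): max_ending_here = -7, max_so_far = 7
Position 3 (value -19): max_ending_here = -19, max_so_far = 7
Position 4 (value 10): max_ending_here = 10, max_so_far = 10
Position 5 (value 12): max_ending_here = 22, max_so_far = 22
Position 6 (value -1): max_ending_here = 21, max_so_far = 22
Position 7 (value -16): max_ending_here = 5, max_so_far = 22
Position 8 (value -15): max_ending_here = -10, max_so_far = 22
Position 9 (value -10): max_ending_here = -10, max_so_far = 22

Maximum subarray: [10, 12]
Maximum sum: 22

The maximum subarray is [10, 12] with sum 22. This subarray runs from index 4 to index 5.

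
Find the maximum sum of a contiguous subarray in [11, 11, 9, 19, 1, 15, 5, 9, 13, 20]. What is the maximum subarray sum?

Using Kadane's algorithm on [11, 11, 9, 19, 1, 15, 5, 9, 13, 20]:

Scanning through the array:
Position 1 (value 11): max_ending_here = 22, max_so_far = 22
Position 2 (value 9): max_ending_here = 31, max_so_far = 31
Position 3 (value 19): max_ending_here = 50, max_so_far = 50
Position 4 (value 1): max_ending_here = 51, max_so_far = 51
Position 5 (value 15): max_ending_here = 66, max_so_far = 66
Position 6 (value 5): max_ending_here = 71, max_so_far = 71
Position 7 (value 9): max_ending_here = 80, max_so_far = 80
Position 8 (value 13): max_ending_here = 93, max_so_far = 93
Position 9 (value 20): max_ending_here = 113, max_so_far = 113

Maximum subarray: [11, 11, 9, 19, 1, 15, 5, 9, 13, 20]
Maximum sum: 113

The maximum subarray is [11, 11, 9, 19, 1, 15, 5, 9, 13, 20] with sum 113. This subarray runs from index 0 to index 9.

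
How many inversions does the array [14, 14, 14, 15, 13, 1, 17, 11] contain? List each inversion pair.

Finding inversions in [14, 14, 14, 15, 13, 1, 17, 11]:

(0, 4): arr[0]=14 > arr[4]=13
(0, 5): arr[0]=14 > arr[5]=1
(0, 7): arr[0]=14 > arr[7]=11
(1, 4): arr[1]=14 > arr[4]=13
(1, 5): arr[1]=14 > arr[5]=1
(1, 7): arr[1]=14 > arr[7]=11
(2, 4): arr[2]=14 > arr[4]=13
(2, 5): arr[2]=14 > arr[5]=1
(2, 7): arr[2]=14 > arr[7]=11
(3, 4): arr[3]=15 > arr[4]=13
(3, 5): arr[3]=15 > arr[5]=1
(3, 7): arr[3]=15 > arr[7]=11
(4, 5): arr[4]=13 > arr[5]=1
(4, 7): arr[4]=13 > arr[7]=11
(6, 7): arr[6]=17 > arr[7]=11

Total inversions: 15

The array has 15 inversion(s): (0,4), (0,5), (0,7), (1,4), (1,5), (1,7), (2,4), (2,5), (2,7), (3,4), (3,5), (3,7), (4,5), (4,7), (6,7). Each pair (i,j) satisfies i < j and arr[i] > arr[j].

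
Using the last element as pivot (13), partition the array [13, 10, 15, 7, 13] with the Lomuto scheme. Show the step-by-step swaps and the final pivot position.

Lomuto partition with pivot = 13:

Initial array: [13, 10, 15, 7, 13]

arr[0]=13 <= 13: swap with position 0, array becomes [13, 10, 15, 7, 13]
arr[1]=10 <= 13: swap with position 1, array becomes [13, 10, 15, 7, 13]
arr[2]=15 > 13: no swap
arr[3]=7 <= 13: swap with position 2, array becomes [13, 10, 7, 15, 13]

Place pivot at position 3: [13, 10, 7, 13, 15]
Pivot position: 3

After partitioning with pivot 13, the array becomes [13, 10, 7, 13, 15]. The pivot is placed at index 3. All elements to the left of the pivot are <= 13, and all elements to the right are > 13.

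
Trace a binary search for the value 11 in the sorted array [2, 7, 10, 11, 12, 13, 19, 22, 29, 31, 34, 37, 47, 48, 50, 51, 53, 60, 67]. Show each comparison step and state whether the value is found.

Binary search for 11 in [2, 7, 10, 11, 12, 13, 19, 22, 29, 31, 34, 37, 47, 48, 50, 51, 53, 60, 67]:

lo=0, hi=18, mid=9, arr[mid]=31 -> 31 > 11, search left half
lo=0, hi=8, mid=4, arr[mid]=12 -> 12 > 11, search left half
lo=0, hi=3, mid=1, arr[mid]=7 -> 7 < 11, search right half
lo=2, hi=3, mid=2, arr[mid]=10 -> 10 < 11, search right half
lo=3, hi=3, mid=3, arr[mid]=11 -> Found target at index 3!

Binary search finds 11 at index 3 after 5 comparisons. The search repeatedly halves the search space by comparing with the middle element.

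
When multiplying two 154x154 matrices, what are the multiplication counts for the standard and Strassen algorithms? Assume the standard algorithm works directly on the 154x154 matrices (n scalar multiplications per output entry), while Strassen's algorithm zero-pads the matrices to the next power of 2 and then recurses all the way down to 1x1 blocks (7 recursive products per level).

Matrix multiplication for 154x154 matrices:

Strassen's algorithm requires power-of-2 dimensions. Pad 154x154 to 256x256 (next power of 2).

Standard algorithm: 154^3 = 3652264 multiplications
Strassen's algorithm: 7^(log2(256)) = 7^8 = 5764801 multiplications
Difference: 3652264 - 5764801 = -2112537 (Strassen uses MORE here due to padding overhead — for small or just-over-power-of-2 n, padding can outweigh the per-level savings)

Standard: 3652264 multiplications (154^3). Strassen: 5764801 multiplications (7^8, after padding to 256x256). Strassen reduces 8 recursive multiplications to 7 at each level.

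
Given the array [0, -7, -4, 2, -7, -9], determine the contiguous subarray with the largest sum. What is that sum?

Using Kadane's algorithm on [0, -7, -4, 2, -7, -9]:

Scanning through the array:
Position 1 (value -7): max_ending_here = -7, max_so_far = 0
Position 2 (value -4): max_ending_here = -4, max_so_far = 0
Position 3 (value 2): max_ending_here = 2, max_so_far = 2
Position 4 (value -7): max_ending_here = -5, max_so_far = 2
Position 5 (value -9): max_ending_here = -9, max_so_far = 2

Maximum subarray: [2]
Maximum sum: 2

The maximum subarray is [2] with sum 2. This subarray runs from index 3 to index 3.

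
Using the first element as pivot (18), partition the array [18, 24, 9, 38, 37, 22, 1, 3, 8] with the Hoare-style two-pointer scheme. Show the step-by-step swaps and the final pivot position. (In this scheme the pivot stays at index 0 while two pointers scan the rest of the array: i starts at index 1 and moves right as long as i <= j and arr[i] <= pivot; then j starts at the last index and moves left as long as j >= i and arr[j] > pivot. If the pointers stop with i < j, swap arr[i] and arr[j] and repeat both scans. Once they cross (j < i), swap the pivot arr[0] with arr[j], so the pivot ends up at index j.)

Hoare-style two-pointer partition with pivot = 18:

Initial array: [18, 24, 9, 38, 37, 22, 1, 3, 8]

Pointers start at i = 1, j = 8.
i stops at index 1 (arr[1]=24 > 18), j stops at index 8 (arr[8]=8 <= 18): swap arr[1] and arr[8], array becomes [18, 8, 9, 38, 37, 22, 1, 3, 24]
i stops at index 3 (arr[3]=38 > 18), j stops at index 7 (arr[7]=3 <= 18): swap arr[3] and arr[7], array becomes [18, 8, 9, 3, 37, 22, 1, 38, 24]
i stops at index 4 (arr[4]=37 > 18), j stops at index 6 (arr[6]=1 <= 18): swap arr[4] and arr[6], array becomes [18, 8, 9, 3, 1, 22, 37, 38, 24]
i ends at 5, j ends at 4: the pointers have crossed (j < i), so scanning stops.

Swap pivot arr[0] with arr[4] to place pivot at position 4: [1, 8, 9, 3, 18, 22, 37, 38, 24]
Pivot position: 4

After partitioning with pivot 18, the array becomes [1, 8, 9, 3, 18, 22, 37, 38, 24]. The pivot is placed at index 4. All elements to the left of the pivot are <= 18, and all elements to the right are > 18.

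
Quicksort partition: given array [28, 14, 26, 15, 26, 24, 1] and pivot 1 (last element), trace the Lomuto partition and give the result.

Lomuto partition with pivot = 1:

Initial array: [28, 14, 26, 15, 26, 24, 1]

arr[0]=28 > 1: no swap
arr[1]=14 > 1: no swap
arr[2]=26 > 1: no swap
arr[3]=15 > 1: no swap
arr[4]=26 > 1: no swap
arr[5]=24 > 1: no swap

Place pivot at position 0: [1, 14, 26, 15, 26, 24, 28]
Pivot position: 0

After partitioning with pivot 1, the array becomes [1, 14, 26, 15, 26, 24, 28]. The pivot is placed at index 0. All elements to the left of the pivot are <= 1, and all elements to the right are > 1.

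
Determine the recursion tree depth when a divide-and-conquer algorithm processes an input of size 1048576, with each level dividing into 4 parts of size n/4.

For divide and conquer with division factor 4:

Problem sizes at each level:
Level 0: 1048576
Level 1: 262144
Level 2: 65536
Level 3: 16384
Level 4: 4096
Level 5: 1024
Level 6: 256
Level 7: 64
Level 8: 16
Level 9: 4
Level 10: 1

The root is level 0 and the size-1 base case is level 10 (the tree spans levels 0 through 10, i.e. 11 levels counting the root), so the depth is the number of divisions: log_4(1048576) = 10

The recursion tree depth is log_4(1048576) = 10. At each level, the problem size is divided by 4, so it takes 10 divisions to reduce to a base case of size 1. The algorithm makes 4 recursive calls at each level.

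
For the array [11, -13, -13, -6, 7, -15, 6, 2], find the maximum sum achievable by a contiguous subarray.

Using Kadane's algorithm on [11, -13, -13, -6, 7, -15, 6, 2]:

Scanning through the array:
Position 1 (value -13): max_ending_here = -2, max_so_far = 11
Position 2 (value -13): max_ending_here = -13, max_so_far = 11
Position 3 (value -6): max_ending_here = -6, max_so_far = 11
Position 4 (value 7): max_ending_here = 7, max_so_far = 11
Position 5 (value -15): max_ending_here = -8, max_so_far = 11
Position 6 (value 6): max_ending_here = 6, max_so_far = 11
Position 7 (value 2): max_ending_here = 8, max_so_far = 11

Maximum subarray: [11]
Maximum sum: 11

The maximum subarray is [11] with sum 11. This subarray runs from index 0 to index 0.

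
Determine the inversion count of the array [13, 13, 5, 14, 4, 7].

Finding inversions in [13, 13, 5, 14, 4, 7]:

(0, 2): arr[0]=13 > arr[2]=5
(0, 4): arr[0]=13 > arr[4]=4
(0, 5): arr[0]=13 > arr[5]=7
(1, 2): arr[1]=13 > arr[2]=5
(1, 4): arr[1]=13 > arr[4]=4
(1, 5): arr[1]=13 > arr[5]=7
(2, 4): arr[2]=5 > arr[4]=4
(3, 4): arr[3]=14 > arr[4]=4
(3, 5): arr[3]=14 > arr[5]=7

Total inversions: 9

The array has 9 inversion(s): (0,2), (0,4), (0,5), (1,2), (1,4), (1,5), (2,4), (3,4), (3,5). Each pair (i,j) satisfies i < j and arr[i] > arr[j].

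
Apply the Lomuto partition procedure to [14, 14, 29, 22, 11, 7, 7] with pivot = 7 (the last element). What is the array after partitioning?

Lomuto partition with pivot = 7:

Initial array: [14, 14, 29, 22, 11, 7, 7]

arr[0]=14 > 7: no swap
arr[1]=14 > 7: no swap
arr[2]=29 > 7: no swap
arr[3]=22 > 7: no swap
arr[4]=11 > 7: no swap
arr[5]=7 <= 7: swap with position 0, array becomes [7, 14, 29, 22, 11, 14, 7]

Place pivot at position 1: [7, 7, 29, 22, 11, 14, 14]
Pivot position: 1

After partitioning with pivot 7, the array becomes [7, 7, 29, 22, 11, 14, 14]. The pivot is placed at index 1. All elements to the left of the pivot are <= 7, and all elements to the right are > 7.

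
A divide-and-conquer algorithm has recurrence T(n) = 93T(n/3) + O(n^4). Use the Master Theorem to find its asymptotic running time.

Master Theorem for T(n) = 93T(n/3) + O(n^4):

a = 93, b = 3, c = 4
log_b(a) = log_3(93) = 4.1257

Case 1: c = 4 < log_3(93) = 4.1257
T(n) = O(n^(log_3 93))

For T(n) = 93T(n/3) + O(n^4): log_3(93) = 4.1257. This is Case 1 of the Master Theorem (c < log_b(a), work dominated by leaves), giving O(n^(log_3 93)).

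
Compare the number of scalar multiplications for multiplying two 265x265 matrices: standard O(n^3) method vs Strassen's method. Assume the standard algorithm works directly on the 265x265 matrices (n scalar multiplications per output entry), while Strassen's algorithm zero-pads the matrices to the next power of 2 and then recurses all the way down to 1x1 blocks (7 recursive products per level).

Matrix multiplication for 265x265 matrices:

Strassen's algorithm requires power-of-2 dimensions. Pad 265x265 to 512x512 (next power of 2).

Standard algorithm: 265^3 = 18609625 multiplications
Strassen's algorithm: 7^(log2(512)) = 7^9 = 40353607 multiplications
Difference: 18609625 - 40353607 = -21743982 (Strassen uses MORE here due to padding overhead — for small or just-over-power-of-2 n, padding can outweigh the per-level savings)

Standard: 18609625 multiplications (265^3). Strassen: 40353607 multiplications (7^9, after padding to 512x512). Strassen reduces 8 recursive multiplications to 7 at each level.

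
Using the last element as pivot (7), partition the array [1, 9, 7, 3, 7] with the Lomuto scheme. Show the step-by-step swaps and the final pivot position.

Lomuto partition with pivot = 7:

Initial array: [1, 9, 7, 3, 7]

arr[0]=1 <= 7: swap with position 0, array becomes [1, 9, 7, 3, 7]
arr[1]=9 > 7: no swap
arr[2]=7 <= 7: swap with position 1, array becomes [1, 7, 9, 3, 7]
arr[3]=3 <= 7: swap with position 2, array becomes [1, 7, 3, 9, 7]

Place pivot at position 3: [1, 7, 3, 7, 9]
Pivot position: 3

After partitioning with pivot 7, the array becomes [1, 7, 3, 7, 9]. The pivot is placed at index 3. All elements to the left of the pivot are <= 7, and all elements to the right are > 7.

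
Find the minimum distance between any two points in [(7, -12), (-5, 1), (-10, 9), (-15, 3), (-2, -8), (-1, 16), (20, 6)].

Computing all pairwise distances among 7 points:

d((7, -12), (-5, 1)) = 17.6918
d((7, -12), (-10, 9)) = 27.0185
d((7, -12), (-15, 3)) = 26.6271
d((7, -12), (-2, -8)) = 9.8489
d((7, -12), (-1, 16)) = 29.1204
d((7, -12), (20, 6)) = 22.2036
d((-5, 1), (-10, 9)) = 9.434
d((-5, 1), (-15, 3)) = 10.198
d((-5, 1), (-2, -8)) = 9.4868
d((-5, 1), (-1, 16)) = 15.5242
d((-5, 1), (20, 6)) = 25.4951
d((-10, 9), (-15, 3)) = 7.8102 <-- minimum
d((-10, 9), (-2, -8)) = 18.7883
d((-10, 9), (-1, 16)) = 11.4018
d((-10, 9), (20, 6)) = 30.1496
d((-15, 3), (-2, -8)) = 17.0294
d((-15, 3), (-1, 16)) = 19.105
d((-15, 3), (20, 6)) = 35.1283
d((-2, -8), (-1, 16)) = 24.0208
d((-2, -8), (20, 6)) = 26.0768
d((-1, 16), (20, 6)) = 23.2594

Closest pair: (-10, 9) and (-15, 3) with distance 7.8102

The closest pair is (-10, 9) and (-15, 3) with Euclidean distance 7.8102. For 7 points, brute-force pairwise comparison is shown above. For large n, the divide-and-conquer algorithm (sort by x, recurse on halves, check the dividing strip) achieves O(n log n).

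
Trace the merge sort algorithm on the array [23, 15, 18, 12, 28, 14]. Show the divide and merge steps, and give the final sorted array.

Merge sort trace:

Split: [23, 15, 18, 12, 28, 14] -> [23, 15, 18] and [12, 28, 14]
  Split: [23, 15, 18] -> [23] and [15, 18]
    Split: [15, 18] -> [15] and [18]
    Merge: [15] + [18] -> [15, 18]
  Merge: [23] + [15, 18] -> [15, 18, 23]
  Split: [12, 28, 14] -> [12] and [28, 14]
    Split: [28, 14] -> [28] and [14]
    Merge: [28] + [14] -> [14, 28]
  Merge: [12] + [14, 28] -> [12, 14, 28]
Merge: [15, 18, 23] + [12, 14, 28] -> [12, 14, 15, 18, 23, 28]

Final sorted array: [12, 14, 15, 18, 23, 28]

The merge sort proceeds by recursively splitting the array and merging sorted halves.
After all merges, the sorted array is [12, 14, 15, 18, 23, 28].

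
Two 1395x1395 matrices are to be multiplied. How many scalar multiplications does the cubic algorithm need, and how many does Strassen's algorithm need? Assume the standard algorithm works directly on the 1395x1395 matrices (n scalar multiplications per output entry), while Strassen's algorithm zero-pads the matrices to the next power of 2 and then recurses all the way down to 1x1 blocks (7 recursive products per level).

Matrix multiplication for 1395x1395 matrices:

Strassen's algorithm requires power-of-2 dimensions. Pad 1395x1395 to 2048x2048 (next power of 2).

Standard algorithm: 1395^3 = 2714704875 multiplications
Strassen's algorithm: 7^(log2(2048)) = 7^11 = 1977326743 multiplications
Savings: 2714704875 - 1977326743 = 737378132 multiplications

Standard: 2714704875 multiplications (1395^3). Strassen: 1977326743 multiplications (7^11, after padding to 2048x2048). Strassen reduces 8 recursive multiplications to 7 at each level.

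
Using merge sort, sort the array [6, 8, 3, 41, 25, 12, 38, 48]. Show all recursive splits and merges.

Merge sort trace:

Split: [6, 8, 3, 41, 25, 12, 38, 48] -> [6, 8, 3, 41] and [25, 12, 38, 48]
  Split: [6, 8, 3, 41] -> [6, 8] and [3, 41]
    Split: [6, 8] -> [6] and [8]
    Merge: [6] + [8] -> [6, 8]
    Split: [3, 41] -> [3] and [41]
    Merge: [3] + [41] -> [3, 41]
  Merge: [6, 8] + [3, 41] -> [3, 6, 8, 41]
  Split: [25, 12, 38, 48] -> [25, 12] and [38, 48]
    Split: [25, 12] -> [25] and [12]
    Merge: [25] + [12] -> [12, 25]
    Split: [38, 48] -> [38] and [48]
    Merge: [38] + [48] -> [38, 48]
  Merge: [12, 25] + [38, 48] -> [12, 25, 38, 48]
Merge: [3, 6, 8, 41] + [12, 25, 38, 48] -> [3, 6, 8, 12, 25, 38, 41, 48]

Final sorted array: [3, 6, 8, 12, 25, 38, 41, 48]

The merge sort proceeds by recursively splitting the array and merging sorted halves.
After all merges, the sorted array is [3, 6, 8, 12, 25, 38, 41, 48].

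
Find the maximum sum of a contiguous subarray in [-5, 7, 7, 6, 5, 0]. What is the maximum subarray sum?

Using Kadane's algorithm on [-5, 7, 7, 6, 5, 0]:

Scanning through the array:
Position 1 (value 7): max_ending_here = 7, max_so_far = 7
Position 2 (value 7): max_ending_here = 14, max_so_far = 14
Position 3 (value 6): max_ending_here = 20, max_so_far = 20
Position 4 (value 5): max_ending_here = 25, max_so_far = 25
Position 5 (value 0): max_ending_here = 25, max_so_far = 25

Maximum subarray: [7, 7, 6, 5]
Maximum sum: 25

The maximum subarray is [7, 7, 6, 5] with sum 25. This subarray runs from index 1 to index 4.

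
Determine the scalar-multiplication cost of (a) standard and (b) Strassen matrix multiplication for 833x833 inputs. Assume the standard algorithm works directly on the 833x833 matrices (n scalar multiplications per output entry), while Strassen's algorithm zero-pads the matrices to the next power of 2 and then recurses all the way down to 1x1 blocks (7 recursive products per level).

Matrix multiplication for 833x833 matrices:

Strassen's algorithm requires power-of-2 dimensions. Pad 833x833 to 1024x1024 (next power of 2).

Standard algorithm: 833^3 = 578009537 multiplications
Strassen's algorithm: 7^(log2(1024)) = 7^10 = 282475249 multiplications
Savings: 578009537 - 282475249 = 295534288 multiplications

Standard: 578009537 multiplications (833^3). Strassen: 282475249 multiplications (7^10, after padding to 1024x1024). Strassen reduces 8 recursive multiplications to 7 at each level.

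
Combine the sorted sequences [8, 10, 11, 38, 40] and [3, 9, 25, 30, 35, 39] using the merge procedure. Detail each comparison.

Merging process:

Compare 8 vs 3: take 3 from right. Merged: [3]
Compare 8 vs 9: take 8 from left. Merged: [3, 8]
Compare 10 vs 9: take 9 from right. Merged: [3, 8, 9]
Compare 10 vs 25: take 10 from left. Merged: [3, 8, 9, 10]
Compare 11 vs 25: take 11 from left. Merged: [3, 8, 9, 10, 11]
Compare 38 vs 25: take 25 from right. Merged: [3, 8, 9, 10, 11, 25]
Compare 38 vs 30: take 30 from right. Merged: [3, 8, 9, 10, 11, 25, 30]
Compare 38 vs 35: take 35 from right. Merged: [3, 8, 9, 10, 11, 25, 30, 35]
Compare 38 vs 39: take 38 from left. Merged: [3, 8, 9, 10, 11, 25, 30, 35, 38]
Compare 40 vs 39: take 39 from right. Merged: [3, 8, 9, 10, 11, 25, 30, 35, 38, 39]
Append remaining from left: [40]. Merged: [3, 8, 9, 10, 11, 25, 30, 35, 38, 39, 40]

Final merged array: [3, 8, 9, 10, 11, 25, 30, 35, 38, 39, 40]
Total comparisons: 10

The merged array is [3, 8, 9, 10, 11, 25, 30, 35, 38, 39, 40], requiring 10 comparisons. The merge step runs in O(n) time where n is the total number of elements.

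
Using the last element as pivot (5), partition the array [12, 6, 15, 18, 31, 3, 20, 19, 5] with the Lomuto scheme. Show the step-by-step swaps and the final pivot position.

Lomuto partition with pivot = 5:

Initial array: [12, 6, 15, 18, 31, 3, 20, 19, 5]

arr[0]=12 > 5: no swap
arr[1]=6 > 5: no swap
arr[2]=15 > 5: no swap
arr[3]=18 > 5: no swap
arr[4]=31 > 5: no swap
arr[5]=3 <= 5: swap with position 0, array becomes [3, 6, 15, 18, 31, 12, 20, 19, 5]
arr[6]=20 > 5: no swap
arr[7]=19 > 5: no swap

Place pivot at position 1: [3, 5, 15, 18, 31, 12, 20, 19, 6]
Pivot position: 1

After partitioning with pivot 5, the array becomes [3, 5, 15, 18, 31, 12, 20, 19, 6]. The pivot is placed at index 1. All elements to the left of the pivot are <= 5, and all elements to the right are > 5.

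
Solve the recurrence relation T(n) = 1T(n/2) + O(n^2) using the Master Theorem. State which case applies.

Master Theorem for T(n) = 1T(n/2) + O(n^2):

a = 1, b = 2, c = 2
log_b(a) = log_2(1) = 0.0000

Case 3: c = 2 > log_2(1) = 0.0000
T(n) = O(n^2) = O(n^2)

For T(n) = 1T(n/2) + O(n^2): log_2(1) = 0.0000. This is Case 3 of the Master Theorem (c > log_b(a), work dominated by root), giving O(n^2).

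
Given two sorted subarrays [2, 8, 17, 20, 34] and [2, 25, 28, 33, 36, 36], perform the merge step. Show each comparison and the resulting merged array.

Merging process:

Compare 2 vs 2: take 2 from left. Merged: [2]
Compare 8 vs 2: take 2 from right. Merged: [2, 2]
Compare 8 vs 25: take 8 from left. Merged: [2, 2, 8]
Compare 17 vs 25: take 17 from left. Merged: [2, 2, 8, 17]
Compare 20 vs 25: take 20 from left. Merged: [2, 2, 8, 17, 20]
Compare 34 vs 25: take 25 from right. Merged: [2, 2, 8, 17, 20, 25]
Compare 34 vs 28: take 28 from right. Merged: [2, 2, 8, 17, 20, 25, 28]
Compare 34 vs 33: take 33 from right. Merged: [2, 2, 8, 17, 20, 25, 28, 33]
Compare 34 vs 36: take 34 from left. Merged: [2, 2, 8, 17, 20, 25, 28, 33, 34]
Append remaining from right: [36, 36]. Merged: [2, 2, 8, 17, 20, 25, 28, 33, 34, 36, 36]

Final merged array: [2, 2, 8, 17, 20, 25, 28, 33, 34, 36, 36]
Total comparisons: 9

The merged array is [2, 2, 8, 17, 20, 25, 28, 33, 34, 36, 36], requiring 9 comparisons. The merge step runs in O(n) time where n is the total number of elements.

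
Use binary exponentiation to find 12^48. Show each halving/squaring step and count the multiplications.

Computing 12^48 by squaring (build up from 12^1; each line after the first costs one multiplication):

12^1 = 12
12^2 = (12^1)^2 = 12^2 = 144
12^3 = 12 * 12^2 = 12 * 144 = 1728
12^6 = (12^3)^2 = 1728^2 = 2985984
12^12 = (12^6)^2 = 2985984^2 = 8916100448256
12^24 = (12^12)^2 = 8916100448256^2 = 79496847203390844133441536
12^48 = (12^24)^2 = 79496847203390844133441536^2 = 6319748715279270675921934218987893281199411530039296

Result: 6319748715279270675921934218987893281199411530039296
Multiplications needed: 6 (6 lines after 12^1)

12^48 = 6319748715279270675921934218987893281199411530039296. Using exponentiation by squaring, this requires 6 multiplications. The key idea: if the exponent is even, square the half-power; if odd, multiply by the base once.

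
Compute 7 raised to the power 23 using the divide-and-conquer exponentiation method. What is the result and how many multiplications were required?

Computing 7^23 by squaring (build up from 7^1; each line after the first costs one multiplication):

7^1 = 7
7^2 = (7^1)^2 = 7^2 = 49
7^4 = (7^2)^2 = 49^2 = 2401
7^5 = 7 * 7^4 = 7 * 2401 = 16807
7^10 = (7^5)^2 = 16807^2 = 282475249
7^11 = 7 * 7^10 = 7 * 282475249 = 1977326743
7^22 = (7^11)^2 = 1977326743^2 = 3909821048582988049
7^23 = 7 * 7^22 = 7 * 3909821048582988049 = 27368747340080916343

Result: 27368747340080916343
Multiplications needed: 7 (7 lines after 7^1)

7^23 = 27368747340080916343. Using exponentiation by squaring, this requires 7 multiplications. The key idea: if the exponent is even, square the half-power; if odd, multiply by the base once.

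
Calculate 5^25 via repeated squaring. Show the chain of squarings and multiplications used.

Computing 5^25 by squaring (build up from 5^1; each line after the first costs one multiplication):

5^1 = 5
5^2 = (5^1)^2 = 5^2 = 25
5^3 = 5 * 5^2 = 5 * 25 = 125
5^6 = (5^3)^2 = 125^2 = 15625
5^12 = (5^6)^2 = 15625^2 = 244140625
5^24 = (5^12)^2 = 244140625^2 = 59604644775390625
5^25 = 5 * 5^24 = 5 * 59604644775390625 = 298023223876953125

Result: 298023223876953125
Multiplications needed: 6 (6 lines after 5^1)

5^25 = 298023223876953125. Using exponentiation by squaring, this requires 6 multiplications. The key idea: if the exponent is even, square the half-power; if odd, multiply by the base once.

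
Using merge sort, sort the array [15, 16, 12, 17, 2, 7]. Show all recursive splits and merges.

Merge sort trace:

Split: [15, 16, 12, 17, 2, 7] -> [15, 16, 12] and [17, 2, 7]
  Split: [15, 16, 12] -> [15] and [16, 12]
    Split: [16, 12] -> [16] and [12]
    Merge: [16] + [12] -> [12, 16]
  Merge: [15] + [12, 16] -> [12, 15, 16]
  Split: [17, 2, 7] -> [17] and [2, 7]
    Split: [2, 7] -> [2] and [7]
    Merge: [2] + [7] -> [2, 7]
  Merge: [17] + [2, 7] -> [2, 7, 17]
Merge: [12, 15, 16] + [2, 7, 17] -> [2, 7, 12, 15, 16, 17]

Final sorted array: [2, 7, 12, 15, 16, 17]

The merge sort proceeds by recursively splitting the array and merging sorted halves.
After all merges, the sorted array is [2, 7, 12, 15, 16, 17].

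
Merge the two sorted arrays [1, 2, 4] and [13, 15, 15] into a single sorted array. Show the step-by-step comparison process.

Merging process:

Compare 1 vs 13: take 1 from left. Merged: [1]
Compare 2 vs 13: take 2 from left. Merged: [1, 2]
Compare 4 vs 13: take 4 from left. Merged: [1, 2, 4]
Append remaining from right: [13, 15, 15]. Merged: [1, 2, 4, 13, 15, 15]

Final merged array: [1, 2, 4, 13, 15, 15]
Total comparisons: 3

The merged array is [1, 2, 4, 13, 15, 15], requiring 3 comparisons. The merge step runs in O(n) time where n is the total number of elements.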